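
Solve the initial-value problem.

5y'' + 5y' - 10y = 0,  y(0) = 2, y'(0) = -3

General solution: y = C₁e^x + C₂e^(-2x)
Applying ICs: C₁ = 1/3, C₂ = 5/3
Particular solution: y = (1/3)e^x + (5/3)e^(-2x)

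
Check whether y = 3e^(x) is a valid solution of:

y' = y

Verification:
y = 3e^(x)
y' = 3e^(x)
y = 3e^(x)
y' = y ✓

Yes, it is a solution.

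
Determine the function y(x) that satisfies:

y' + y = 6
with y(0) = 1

General solution: y = 6 + Ce^(-x)
Applying y(0) = 1: C = 1 - 6 = -5
Particular solution: y = 6 - 5e^(-x)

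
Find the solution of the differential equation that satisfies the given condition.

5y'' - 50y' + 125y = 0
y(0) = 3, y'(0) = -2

General solution: y = (C₁ + C₂x)e^(5x)
Repeated root r = 5
Applying ICs: C₁ = 3, C₂ = -17
Particular solution: y = (3 - 17x)e^(5x)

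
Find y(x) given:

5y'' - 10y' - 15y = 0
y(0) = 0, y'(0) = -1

General solution: y = C₁e^(3x) + C₂e^(-x)
Applying ICs: C₁ = -1/4, C₂ = 1/4
Particular solution: y = -(1/4)e^(3x) + (1/4)e^(-x)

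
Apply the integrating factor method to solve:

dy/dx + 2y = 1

Using integrating factor method:

General solution: y = 1/2 + Ce^(-2x)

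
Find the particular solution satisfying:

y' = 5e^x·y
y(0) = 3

General solution: y = Ce^(5e^x)
Applying IC y(0) = 3:
Particular solution: y = 3e^(5(e^x - 1))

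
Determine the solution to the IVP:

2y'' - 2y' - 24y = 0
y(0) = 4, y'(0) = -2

General solution: y = C₁e^(4x) + C₂e^(-3x)
Applying ICs: C₁ = 10/7, C₂ = 18/7
Particular solution: y = (10/7)e^(4x) + (18/7)e^(-3x)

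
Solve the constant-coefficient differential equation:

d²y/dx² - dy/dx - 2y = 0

Characteristic equation: r² - r - 2 = 0
Roots: r = 2, -1 (distinct real)
General solution: y = C₁e^(2x) + C₂e^(-x)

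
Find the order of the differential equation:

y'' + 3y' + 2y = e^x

The order is 2 (highest derivative is of order 2).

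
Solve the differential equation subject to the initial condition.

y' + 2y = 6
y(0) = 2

General solution: y = 3 + Ce^(-2x)
Applying y(0) = 2: C = 2 - 3 = -1
Particular solution: y = 3 - e^(-2x)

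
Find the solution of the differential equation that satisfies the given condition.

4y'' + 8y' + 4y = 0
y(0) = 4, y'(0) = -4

General solution: y = (C₁ + C₂x)e^(-x)
Repeated root r = -1
Applying ICs: C₁ = 4, C₂ = 0
Particular solution: y = 4e^(-x)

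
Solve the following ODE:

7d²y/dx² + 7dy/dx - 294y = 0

Characteristic equation: 7r² + 7r - 294 = 0
Divide by 7: r² + r - 42 = 0
Roots: r = 6, -7 (distinct real)
General solution: y = C₁e^(6x) + C₂e^(-7x)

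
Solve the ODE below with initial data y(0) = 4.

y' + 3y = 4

General solution: y = 4/3 + Ce^(-3x)
Applying y(0) = 4: C = 4 - 4/3 = 8/3
Particular solution: y = 4/3 + (8/3)e^(-3x)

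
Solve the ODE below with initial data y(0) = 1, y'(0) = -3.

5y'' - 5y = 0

General solution: y = C₁e^x + C₂e^(-x)
Applying ICs: C₁ = -1, C₂ = 2
Particular solution: y = -e^x + 2e^(-x)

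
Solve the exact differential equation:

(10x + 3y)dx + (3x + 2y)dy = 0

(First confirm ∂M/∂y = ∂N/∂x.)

Verify exactness: ∂M/∂y = ∂N/∂x ✓
Find F(x,y) such that ∂F/∂x = M, ∂F/∂y = N
Solution: 5x² + 3xy + y² = C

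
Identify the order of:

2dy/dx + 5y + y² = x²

The order is 1 (highest derivative is of order 1).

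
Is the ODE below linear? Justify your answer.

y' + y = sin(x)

Yes. Linear (y and its derivatives appear to the first power only, no products of y terms)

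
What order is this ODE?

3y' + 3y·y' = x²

The order is 1 (highest derivative is of order 1).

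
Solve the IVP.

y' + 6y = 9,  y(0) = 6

General solution: y = 3/2 + Ce^(-6x)
Applying y(0) = 6: C = 6 - 3/2 = 9/2
Particular solution: y = 3/2 + (9/2)e^(-6x)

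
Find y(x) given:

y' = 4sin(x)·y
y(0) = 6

General solution: y = Ce^(-4cos(x))
Applying IC y(0) = 6:
Particular solution: y = 6e^(4(1-cos(x)))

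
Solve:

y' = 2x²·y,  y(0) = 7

General solution: y = Ce^(2x³/3)
Applying IC y(0) = 7:
Particular solution: y = 7e^(2x³/3)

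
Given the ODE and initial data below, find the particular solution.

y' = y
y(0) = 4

General solution: y = Ce^x
Applying IC y(0) = 4:
Particular solution: y = 4e^x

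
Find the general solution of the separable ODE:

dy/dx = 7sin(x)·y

Separating variables and integrating:
ln|y| = -7cos(x) + C

General solution: y = Ce^(-7cos(x))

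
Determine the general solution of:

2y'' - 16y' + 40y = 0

Characteristic equation: 2r² - 16r + 40 = 0
Divide by 2: r² - 8r + 20 = 0
Roots: r = 4 ± 2i (complex conjugates)
General solution: y = e^(4x)(C₁cos(2x) + C₂sin(2x))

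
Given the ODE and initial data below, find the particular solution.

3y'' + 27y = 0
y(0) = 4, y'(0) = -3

General solution: y = C₁cos(3x) + C₂sin(3x)
Complex roots r = ±3i
Applying ICs: C₁ = 4, C₂ = -1
Particular solution: y = 4cos(3x) - sin(3x)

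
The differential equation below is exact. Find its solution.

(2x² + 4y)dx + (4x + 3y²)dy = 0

Verify exactness: ∂M/∂y = ∂N/∂x ✓
Find F(x,y) such that ∂F/∂x = M, ∂F/∂y = N
Solution: 2x³/3 + 4xy + y³ = C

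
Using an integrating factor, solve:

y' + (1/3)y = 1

Using integrating factor method:

General solution: y = 3 + Ce^(-x/3)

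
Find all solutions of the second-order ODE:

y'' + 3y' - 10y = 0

Characteristic equation: r² + 3r - 10 = 0
Roots: r = 2, -5 (distinct real)
General solution: y = C₁e^(2x) + C₂e^(-5x)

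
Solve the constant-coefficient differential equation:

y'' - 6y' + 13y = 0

Characteristic equation: r² - 6r + 13 = 0
Roots: r = 3 ± 2i (complex conjugates)
General solution: y = e^(3x)(C₁cos(2x) + C₂sin(2x))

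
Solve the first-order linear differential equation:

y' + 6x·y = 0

Using integrating factor method:

General solution: y = Ce^(-3x^2)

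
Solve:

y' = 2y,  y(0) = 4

General solution: y = Ce^(2x)
Applying IC y(0) = 4:
Particular solution: y = 4e^(2x)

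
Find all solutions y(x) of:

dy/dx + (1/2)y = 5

Using integrating factor method:

General solution: y = 10 + Ce^(-x/2)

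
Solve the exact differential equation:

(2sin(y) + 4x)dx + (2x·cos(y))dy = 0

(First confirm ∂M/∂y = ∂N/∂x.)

Verify exactness: ∂M/∂y = ∂N/∂x ✓
Find F(x,y) such that ∂F/∂x = M, ∂F/∂y = N
Solution: 2x·sin(y) + 2x² = C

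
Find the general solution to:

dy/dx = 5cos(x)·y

Separating variables and integrating:
ln|y| = 5sin(x) + C

General solution: y = Ce^(5sin(x))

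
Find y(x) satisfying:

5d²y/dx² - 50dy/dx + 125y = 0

Characteristic equation: 5r² - 50r + 125 = 0
Divide by 5: r² - 10r + 25 = 0
Factored: (r - 5)² = 0
Repeated root: r = 5
General solution: y = (C₁ + C₂x)e^(5x)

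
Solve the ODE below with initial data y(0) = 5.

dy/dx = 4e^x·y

General solution: y = Ce^(4e^x)
Applying IC y(0) = 5:
Particular solution: y = 5e^(4(e^x - 1))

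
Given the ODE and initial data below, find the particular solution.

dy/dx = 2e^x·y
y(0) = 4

General solution: y = Ce^(2e^x)
Applying IC y(0) = 4:
Particular solution: y = 4e^(2(e^x - 1))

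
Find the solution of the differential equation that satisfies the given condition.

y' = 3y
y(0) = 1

General solution: y = Ce^(3x)
Applying IC y(0) = 1:
Particular solution: y = e^(3x)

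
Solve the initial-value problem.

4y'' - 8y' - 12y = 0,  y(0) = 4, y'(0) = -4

General solution: y = C₁e^(3x) + C₂e^(-x)
Applying ICs: C₁ = 0, C₂ = 4
Particular solution: y = 4e^(-x)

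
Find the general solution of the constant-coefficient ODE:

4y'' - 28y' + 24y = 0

Characteristic equation: 4r² - 28r + 24 = 0
Divide by 4: r² - 7r + 6 = 0
Roots: r = 1, 6 (distinct real)
General solution: y = C₁e^x + C₂e^(6x)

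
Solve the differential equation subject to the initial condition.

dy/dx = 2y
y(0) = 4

General solution: y = Ce^(2x)
Applying IC y(0) = 4:
Particular solution: y = 4e^(2x)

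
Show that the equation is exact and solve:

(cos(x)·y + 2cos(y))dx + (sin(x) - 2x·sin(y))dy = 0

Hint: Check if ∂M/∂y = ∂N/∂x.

Verify exactness: ∂M/∂y = ∂N/∂x ✓
Find F(x,y) such that ∂F/∂x = M, ∂F/∂y = N
Solution: sin(x)·y + 2x·cos(y) = C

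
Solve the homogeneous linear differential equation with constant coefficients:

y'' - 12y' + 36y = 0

Characteristic equation: r² - 12r + 36 = 0
Factored: (r - 6)² = 0
Repeated root: r = 6
General solution: y = (C₁ + C₂x)e^(6x)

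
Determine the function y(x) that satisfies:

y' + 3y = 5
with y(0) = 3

General solution: y = 5/3 + Ce^(-3x)
Applying y(0) = 3: C = 3 - 5/3 = 4/3
Particular solution: y = 5/3 + (4/3)e^(-3x)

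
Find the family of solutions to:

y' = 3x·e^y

Separating variables and integrating:
-e^(-y) = 3x²/2 + C

General solution: y = -ln(C - 3x²/2)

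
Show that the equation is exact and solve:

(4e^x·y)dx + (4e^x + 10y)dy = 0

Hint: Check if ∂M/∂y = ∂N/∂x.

Verify exactness: ∂M/∂y = ∂N/∂x ✓
Find F(x,y) such that ∂F/∂x = M, ∂F/∂y = N
Solution: 4e^x·y + 5y² = C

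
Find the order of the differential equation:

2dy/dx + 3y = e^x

The order is 1 (highest derivative is of order 1).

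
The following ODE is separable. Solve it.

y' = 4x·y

Separating variables and integrating:
ln|y| = 2x^2 + C

General solution: y = Ce^(2x^2)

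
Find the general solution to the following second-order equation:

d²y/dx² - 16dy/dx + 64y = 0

Characteristic equation: r² - 16r + 64 = 0
Factored: (r - 8)² = 0
Repeated root: r = 8
General solution: y = (C₁ + C₂x)e^(8x)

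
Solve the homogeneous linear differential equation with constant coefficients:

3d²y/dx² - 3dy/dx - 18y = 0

Characteristic equation: 3r² - 3r - 18 = 0
Divide by 3: r² - r - 6 = 0
Roots: r = 3, -2 (distinct real)
General solution: y = C₁e^(3x) + C₂e^(-2x)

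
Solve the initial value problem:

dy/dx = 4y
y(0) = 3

General solution: y = Ce^(4x)
Applying IC y(0) = 3:
Particular solution: y = 3e^(4x)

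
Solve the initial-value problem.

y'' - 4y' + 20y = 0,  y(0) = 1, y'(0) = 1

General solution: y = e^(2x)(C₁cos(4x) + C₂sin(4x))
Complex roots r = 2 ± 4i
Applying ICs: C₁ = 1, C₂ = -1/4
Particular solution: y = e^(2x)(cos(4x) - (1/4)sin(4x))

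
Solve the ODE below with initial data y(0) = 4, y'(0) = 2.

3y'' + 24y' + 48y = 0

General solution: y = (C₁ + C₂x)e^(-4x)
Repeated root r = -4
Applying ICs: C₁ = 4, C₂ = 18
Particular solution: y = (4 + 18x)e^(-4x)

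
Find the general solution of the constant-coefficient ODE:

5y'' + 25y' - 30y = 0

Characteristic equation: 5r² + 25r - 30 = 0
Divide by 5: r² + 5r - 6 = 0
Roots: r = 1, -6 (distinct real)
General solution: y = C₁e^x + C₂e^(-6x)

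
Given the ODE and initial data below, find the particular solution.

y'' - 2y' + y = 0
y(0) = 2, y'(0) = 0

General solution: y = (C₁ + C₂x)e^x
Repeated root r = 1
Applying ICs: C₁ = 2, C₂ = -2
Particular solution: y = (2 - 2x)e^x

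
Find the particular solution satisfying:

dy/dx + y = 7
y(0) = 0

General solution: y = 7 + Ce^(-x)
Applying y(0) = 0: C = 0 - 7 = -7
Particular solution: y = 7 - 7e^(-x)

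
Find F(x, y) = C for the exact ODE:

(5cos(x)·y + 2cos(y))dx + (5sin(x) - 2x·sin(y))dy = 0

Verify exactness: ∂M/∂y = ∂N/∂x ✓
Find F(x,y) such that ∂F/∂x = M, ∂F/∂y = N
Solution: 5sin(x)·y + 2x·cos(y) = C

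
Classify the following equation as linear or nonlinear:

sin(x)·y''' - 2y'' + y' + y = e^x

Linear (y and its derivatives appear to the first power only, no products of y terms)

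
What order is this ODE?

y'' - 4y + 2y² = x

The order is 2 (highest derivative is of order 2).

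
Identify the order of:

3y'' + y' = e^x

The order is 2 (highest derivative is of order 2).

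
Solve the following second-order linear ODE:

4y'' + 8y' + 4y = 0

Characteristic equation: 4r² + 8r + 4 = 0
Divide by 4: r² + 2r + 1 = 0
Factored: (r + 1)² = 0
Repeated root: r = -1
General solution: y = (C₁ + C₂x)e^(-x)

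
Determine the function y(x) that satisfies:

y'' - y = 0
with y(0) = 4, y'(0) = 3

General solution: y = C₁e^x + C₂e^(-x)
Applying ICs: C₁ = 7/2, C₂ = 1/2
Particular solution: y = (7/2)e^x + (1/2)e^(-x)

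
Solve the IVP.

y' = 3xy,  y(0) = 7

General solution: y = Ce^(3x²/2)
Applying IC y(0) = 7:
Particular solution: y = 7e^(3x²/2)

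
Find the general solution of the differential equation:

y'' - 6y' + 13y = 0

Characteristic equation: r² - 6r + 13 = 0
Roots: r = 3 ± 2i (complex conjugates)
General solution: y = e^(3x)(C₁cos(2x) + C₂sin(2x))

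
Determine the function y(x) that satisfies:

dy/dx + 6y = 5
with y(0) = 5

General solution: y = 5/6 + Ce^(-6x)
Applying y(0) = 5: C = 5 - 5/6 = 25/6
Particular solution: y = 5/6 + (25/6)e^(-6x)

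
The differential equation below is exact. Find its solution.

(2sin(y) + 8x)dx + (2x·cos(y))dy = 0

Verify exactness: ∂M/∂y = ∂N/∂x ✓
Find F(x,y) such that ∂F/∂x = M, ∂F/∂y = N
Solution: 2x·sin(y) + 4x² = C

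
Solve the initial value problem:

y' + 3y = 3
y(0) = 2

General solution: y = 1 + Ce^(-3x)
Applying y(0) = 2: C = 2 - 1 = 1
Particular solution: y = 1 + e^(-3x)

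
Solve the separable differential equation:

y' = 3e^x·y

Separating variables and integrating:
ln|y| = 3e^x + C

General solution: y = Ce^(3e^x)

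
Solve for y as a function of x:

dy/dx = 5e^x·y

Separating variables and integrating:
ln|y| = 5e^x + C

General solution: y = Ce^(5e^x)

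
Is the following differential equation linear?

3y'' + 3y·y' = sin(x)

No. Nonlinear (product y·y')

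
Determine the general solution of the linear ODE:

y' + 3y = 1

Using integrating factor method:

General solution: y = 1/3 + Ce^(-3x)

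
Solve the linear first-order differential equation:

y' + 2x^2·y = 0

Using integrating factor method:

General solution: y = Ce^(-2x^3/3)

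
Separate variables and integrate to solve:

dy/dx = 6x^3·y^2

Separating variables and integrating:
-1/y = 3x^4/2 + C

General solution: y^-1 = (-3/2)x^4 + C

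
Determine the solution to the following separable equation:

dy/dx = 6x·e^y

Separating variables and integrating:
-e^(-y) = 3x² + C

General solution: y = -ln(C - 3x²)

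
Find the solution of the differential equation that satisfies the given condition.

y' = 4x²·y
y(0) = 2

General solution: y = Ce^(4x³/3)
Applying IC y(0) = 2:
Particular solution: y = 2e^(4x³/3)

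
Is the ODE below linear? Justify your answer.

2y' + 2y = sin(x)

Yes. Linear (y and its derivatives appear to the first power only, no products of y terms)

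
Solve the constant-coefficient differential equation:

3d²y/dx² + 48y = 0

Characteristic equation: 3r² + 48 = 0
Divide by 3: r² + 16 = 0
Roots: r = ±4i (complex conjugates)
General solution: y = C₁cos(4x) + C₂sin(4x)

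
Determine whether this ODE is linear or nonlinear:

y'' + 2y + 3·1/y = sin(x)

Nonlinear (1/y term)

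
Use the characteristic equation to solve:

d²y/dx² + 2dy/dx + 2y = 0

Characteristic equation: r² + 2r + 2 = 0
Roots: r = -1 ± i (complex conjugates)
General solution: y = e^(-x)(C₁cos(x) + C₂sin(x))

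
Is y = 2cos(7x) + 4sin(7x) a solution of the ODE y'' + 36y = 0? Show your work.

Verification:
y'' = -98cos(7x) - 196sin(7x)
y'' + 36y ≠ 0 (frequency mismatch: got 49 instead of 36)

No, it is not a solution.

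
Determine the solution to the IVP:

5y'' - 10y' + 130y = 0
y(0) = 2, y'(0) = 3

General solution: y = e^x(C₁cos(5x) + C₂sin(5x))
Complex roots r = 1 ± 5i
Applying ICs: C₁ = 2, C₂ = 1/5
Particular solution: y = e^x(2cos(5x) + (1/5)sin(5x))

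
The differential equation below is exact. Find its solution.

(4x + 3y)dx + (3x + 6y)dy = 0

Verify exactness: ∂M/∂y = ∂N/∂x ✓
Find F(x,y) such that ∂F/∂x = M, ∂F/∂y = N
Solution: 2x² + 3xy + 3y² = C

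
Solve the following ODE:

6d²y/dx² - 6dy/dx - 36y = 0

Characteristic equation: 6r² - 6r - 36 = 0
Divide by 6: r² - r - 6 = 0
Roots: r = 3, -2 (distinct real)
General solution: y = C₁e^(3x) + C₂e^(-2x)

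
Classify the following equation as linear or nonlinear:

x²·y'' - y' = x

Linear (y and its derivatives appear to the first power only, no products of y terms)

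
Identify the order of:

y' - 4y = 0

The order is 1 (highest derivative is of order 1).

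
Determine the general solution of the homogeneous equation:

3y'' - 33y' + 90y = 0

Characteristic equation: 3r² - 33r + 90 = 0
Divide by 3: r² - 11r + 30 = 0
Roots: r = 5, 6 (distinct real)
General solution: y = C₁e^(5x) + C₂e^(6x)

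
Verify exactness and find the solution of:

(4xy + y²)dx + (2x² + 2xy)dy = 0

Verify exactness: ∂M/∂y = ∂N/∂x ✓
Find F(x,y) such that ∂F/∂x = M, ∂F/∂y = N
Solution: 2x²y + xy² = C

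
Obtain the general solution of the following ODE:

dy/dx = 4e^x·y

Separating variables and integrating:
ln|y| = 4e^x + C

General solution: y = Ce^(4e^x)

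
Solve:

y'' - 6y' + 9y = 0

Characteristic equation: r² - 6r + 9 = 0
Factored: (r - 3)² = 0
Repeated root: r = 3
General solution: y = (C₁ + C₂x)e^(3x)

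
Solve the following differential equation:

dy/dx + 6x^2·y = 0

Using integrating factor method:

General solution: y = Ce^(-2x^3)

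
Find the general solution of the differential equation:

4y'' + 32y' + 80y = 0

Characteristic equation: 4r² + 32r + 80 = 0
Divide by 4: r² + 8r + 20 = 0
Roots: r = -4 ± 2i (complex conjugates)
General solution: y = e^(-4x)(C₁cos(2x) + C₂sin(2x))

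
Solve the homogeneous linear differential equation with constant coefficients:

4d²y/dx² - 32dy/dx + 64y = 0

Characteristic equation: 4r² - 32r + 64 = 0
Divide by 4: r² - 8r + 16 = 0
Factored: (r - 4)² = 0
Repeated root: r = 4
General solution: y = (C₁ + C₂x)e^(4x)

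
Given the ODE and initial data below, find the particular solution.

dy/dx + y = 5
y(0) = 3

General solution: y = 5 + Ce^(-x)
Applying y(0) = 3: C = 3 - 5 = -2
Particular solution: y = 5 - 2e^(-x)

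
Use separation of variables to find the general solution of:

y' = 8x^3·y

Separating variables and integrating:
ln|y| = 2x^4 + C

General solution: y = Ce^(2x^4)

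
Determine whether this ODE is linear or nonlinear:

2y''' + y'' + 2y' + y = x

Linear (y and its derivatives appear to the first power only, no products of y terms)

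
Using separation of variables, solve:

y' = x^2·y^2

Separating variables and integrating:
-1/y = x^3/3 + C

General solution: y^-1 = (-1/3)x^3 + C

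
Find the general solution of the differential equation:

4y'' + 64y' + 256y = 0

Characteristic equation: 4r² + 64r + 256 = 0
Divide by 4: r² + 16r + 64 = 0
Factored: (r + 8)² = 0
Repeated root: r = -8
General solution: y = (C₁ + C₂x)e^(-8x)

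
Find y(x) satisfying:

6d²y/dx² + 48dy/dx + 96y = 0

Characteristic equation: 6r² + 48r + 96 = 0
Divide by 6: r² + 8r + 16 = 0
Factored: (r + 4)² = 0
Repeated root: r = -4
General solution: y = (C₁ + C₂x)e^(-4x)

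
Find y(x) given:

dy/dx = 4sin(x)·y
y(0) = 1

General solution: y = Ce^(-4cos(x))
Applying IC y(0) = 1:
Particular solution: y = e^(4(1-cos(x)))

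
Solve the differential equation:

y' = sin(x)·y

Separating variables and integrating:
ln|y| = -cos(x) + C

General solution: y = Ce^(-cos(x))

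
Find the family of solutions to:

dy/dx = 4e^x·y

Separating variables and integrating:
ln|y| = 4e^x + C

General solution: y = Ce^(4e^x)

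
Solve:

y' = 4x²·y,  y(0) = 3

General solution: y = Ce^(4x³/3)
Applying IC y(0) = 3:
Particular solution: y = 3e^(4x³/3)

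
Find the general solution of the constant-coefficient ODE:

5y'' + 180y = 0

Characteristic equation: 5r² + 180 = 0
Divide by 5: r² + 36 = 0
Roots: r = ±6i (complex conjugates)
General solution: y = C₁cos(6x) + C₂sin(6x)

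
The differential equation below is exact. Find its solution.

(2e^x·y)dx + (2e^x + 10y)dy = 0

Verify exactness: ∂M/∂y = ∂N/∂x ✓
Find F(x,y) such that ∂F/∂x = M, ∂F/∂y = N
Solution: 2e^x·y + 5y² = C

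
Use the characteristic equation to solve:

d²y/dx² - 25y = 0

Characteristic equation: r² - 25 = 0
Roots: r = 5, -5 (distinct real)
General solution: y = C₁e^(5x) + C₂e^(-5x)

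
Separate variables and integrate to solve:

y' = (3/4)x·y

Separating variables and integrating:
ln|y| = 3x^2/8 + C

General solution: y = Ce^(3x^2/8)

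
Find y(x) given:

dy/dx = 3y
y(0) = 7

General solution: y = Ce^(3x)
Applying IC y(0) = 7:
Particular solution: y = 7e^(3x)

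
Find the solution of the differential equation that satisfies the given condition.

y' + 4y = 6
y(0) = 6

General solution: y = 3/2 + Ce^(-4x)
Applying y(0) = 6: C = 6 - 3/2 = 9/2
Particular solution: y = 3/2 + (9/2)e^(-4x)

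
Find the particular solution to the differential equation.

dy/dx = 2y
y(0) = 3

General solution: y = Ce^(2x)
Applying IC y(0) = 3:
Particular solution: y = 3e^(2x)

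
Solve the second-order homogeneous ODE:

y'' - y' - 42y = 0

Characteristic equation: r² - r - 42 = 0
Roots: r = 7, -6 (distinct real)
General solution: y = C₁e^(7x) + C₂e^(-6x)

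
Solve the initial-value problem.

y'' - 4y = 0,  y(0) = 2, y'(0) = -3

General solution: y = C₁e^(2x) + C₂e^(-2x)
Applying ICs: C₁ = 1/4, C₂ = 7/4
Particular solution: y = (1/4)e^(2x) + (7/4)e^(-2x)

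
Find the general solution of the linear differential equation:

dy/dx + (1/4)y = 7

Using integrating factor method:

General solution: y = 28 + Ce^(-x/4)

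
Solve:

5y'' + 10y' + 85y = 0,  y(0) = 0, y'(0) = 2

General solution: y = e^(-x)(C₁cos(4x) + C₂sin(4x))
Complex roots r = -1 ± 4i
Applying ICs: C₁ = 0, C₂ = 1/2
Particular solution: y = e^(-x)((1/2)sin(4x))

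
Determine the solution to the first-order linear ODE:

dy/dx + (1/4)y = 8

Using integrating factor method:

General solution: y = 32 + Ce^(-x/4)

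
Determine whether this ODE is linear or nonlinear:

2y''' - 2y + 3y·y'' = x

Nonlinear (y·y'' term)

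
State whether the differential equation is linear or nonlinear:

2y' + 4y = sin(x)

Linear (y and its derivatives appear to the first power only, no products of y terms)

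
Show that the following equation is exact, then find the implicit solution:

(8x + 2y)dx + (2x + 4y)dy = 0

Verify exactness: ∂M/∂y = ∂N/∂x ✓
Find F(x,y) such that ∂F/∂x = M, ∂F/∂y = N
Solution: 4x² + 2xy + 2y² = C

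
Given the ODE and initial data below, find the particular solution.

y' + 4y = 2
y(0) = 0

General solution: y = 1/2 + Ce^(-4x)
Applying y(0) = 0: C = 0 - 1/2 = -1/2
Particular solution: y = 1/2 - (1/2)e^(-4x)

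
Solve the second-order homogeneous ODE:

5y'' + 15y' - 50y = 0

Characteristic equation: 5r² + 15r - 50 = 0
Divide by 5: r² + 3r - 10 = 0
Roots: r = 2, -5 (distinct real)
General solution: y = C₁e^(2x) + C₂e^(-5x)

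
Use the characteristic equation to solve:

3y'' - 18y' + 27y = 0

Characteristic equation: 3r² - 18r + 27 = 0
Divide by 3: r² - 6r + 9 = 0
Factored: (r - 3)² = 0
Repeated root: r = 3
General solution: y = (C₁ + C₂x)e^(3x)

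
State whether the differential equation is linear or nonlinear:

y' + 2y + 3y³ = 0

Nonlinear (y³ term)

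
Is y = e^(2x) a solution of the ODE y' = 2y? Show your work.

Verification:
y = e^(2x)
y' = 2e^(2x)
2y = 2e^(2x)
y' = 2y ✓

Yes, it is a solution.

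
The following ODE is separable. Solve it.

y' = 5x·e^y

Separating variables and integrating:
-e^(-y) = 5x²/2 + C

General solution: y = -ln(C - 5x²/2)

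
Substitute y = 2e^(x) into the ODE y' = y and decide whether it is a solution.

Verification:
y = 2e^(x)
y' = 2e^(x)
y = 2e^(x)
y' = y ✓

Yes, it is a solution.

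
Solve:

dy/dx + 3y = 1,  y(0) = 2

General solution: y = 1/3 + Ce^(-3x)
Applying y(0) = 2: C = 2 - 1/3 = 5/3
Particular solution: y = 1/3 + (5/3)e^(-3x)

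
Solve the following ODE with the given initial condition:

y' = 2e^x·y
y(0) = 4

General solution: y = Ce^(2e^x)
Applying IC y(0) = 4:
Particular solution: y = 4e^(2(e^x - 1))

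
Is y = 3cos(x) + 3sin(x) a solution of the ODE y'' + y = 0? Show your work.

Verification:
y'' = -3cos(x) - 3sin(x)
y'' + y = 0 ✓

Yes, it is a solution.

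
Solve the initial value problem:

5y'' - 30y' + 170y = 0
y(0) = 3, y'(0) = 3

General solution: y = e^(3x)(C₁cos(5x) + C₂sin(5x))
Complex roots r = 3 ± 5i
Applying ICs: C₁ = 3, C₂ = -6/5
Particular solution: y = e^(3x)(3cos(5x) - (6/5)sin(5x))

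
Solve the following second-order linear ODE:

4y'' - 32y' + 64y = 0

Characteristic equation: 4r² - 32r + 64 = 0
Divide by 4: r² - 8r + 16 = 0
Factored: (r - 4)² = 0
Repeated root: r = 4
General solution: y = (C₁ + C₂x)e^(4x)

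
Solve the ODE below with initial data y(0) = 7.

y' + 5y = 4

General solution: y = 4/5 + Ce^(-5x)
Applying y(0) = 7: C = 7 - 4/5 = 31/5
Particular solution: y = 4/5 + (31/5)e^(-5x)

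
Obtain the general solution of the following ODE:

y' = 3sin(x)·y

Separating variables and integrating:
ln|y| = -3cos(x) + C

General solution: y = Ce^(-3cos(x))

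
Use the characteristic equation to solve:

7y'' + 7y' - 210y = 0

Characteristic equation: 7r² + 7r - 210 = 0
Divide by 7: r² + r - 30 = 0
Roots: r = 5, -6 (distinct real)
General solution: y = C₁e^(5x) + C₂e^(-6x)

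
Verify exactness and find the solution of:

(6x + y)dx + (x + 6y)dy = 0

Verify exactness: ∂M/∂y = ∂N/∂x ✓
Find F(x,y) such that ∂F/∂x = M, ∂F/∂y = N
Solution: 3x² + xy + 3y² = C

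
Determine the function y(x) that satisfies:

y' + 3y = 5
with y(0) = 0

General solution: y = 5/3 + Ce^(-3x)
Applying y(0) = 0: C = 0 - 5/3 = -5/3
Particular solution: y = 5/3 - (5/3)e^(-3x)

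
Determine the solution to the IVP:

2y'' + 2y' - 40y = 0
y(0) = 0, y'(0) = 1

General solution: y = C₁e^(4x) + C₂e^(-5x)
Applying ICs: C₁ = 1/9, C₂ = -1/9
Particular solution: y = (1/9)e^(4x) - (1/9)e^(-5x)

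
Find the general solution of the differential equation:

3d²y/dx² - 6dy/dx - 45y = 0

Characteristic equation: 3r² - 6r - 45 = 0
Divide by 3: r² - 2r - 15 = 0
Roots: r = 5, -3 (distinct real)
General solution: y = C₁e^(5x) + C₂e^(-3x)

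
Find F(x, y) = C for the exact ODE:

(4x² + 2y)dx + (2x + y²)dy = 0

Verify exactness: ∂M/∂y = ∂N/∂x ✓
Find F(x,y) such that ∂F/∂x = M, ∂F/∂y = N
Solution: 4x³/3 + 2xy + y³/3 = C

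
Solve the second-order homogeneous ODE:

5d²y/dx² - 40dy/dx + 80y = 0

Characteristic equation: 5r² - 40r + 80 = 0
Divide by 5: r² - 8r + 16 = 0
Factored: (r - 4)² = 0
Repeated root: r = 4
General solution: y = (C₁ + C₂x)e^(4x)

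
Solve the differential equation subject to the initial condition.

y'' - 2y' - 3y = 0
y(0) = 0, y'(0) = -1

General solution: y = C₁e^(3x) + C₂e^(-x)
Applying ICs: C₁ = -1/4, C₂ = 1/4
Particular solution: y = -(1/4)e^(3x) + (1/4)e^(-x)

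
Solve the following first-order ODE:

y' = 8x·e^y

Separating variables and integrating:
-e^(-y) = 4x² + C

General solution: y = -ln(C - 4x²)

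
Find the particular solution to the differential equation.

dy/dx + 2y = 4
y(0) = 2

General solution: y = 2 + Ce^(-2x)
Applying y(0) = 2: C = 2 - 2 = 0
Particular solution: y = 2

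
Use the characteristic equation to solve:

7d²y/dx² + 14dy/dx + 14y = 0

Characteristic equation: 7r² + 14r + 14 = 0
Divide by 7: r² + 2r + 2 = 0
Roots: r = -1 ± i (complex conjugates)
General solution: y = e^(-x)(C₁cos(x) + C₂sin(x))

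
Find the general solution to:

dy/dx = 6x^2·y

Separating variables and integrating:
ln|y| = 2x^3 + C

General solution: y = Ce^(2x^3)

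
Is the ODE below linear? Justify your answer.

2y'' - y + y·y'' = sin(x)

No. Nonlinear (y·y'' term)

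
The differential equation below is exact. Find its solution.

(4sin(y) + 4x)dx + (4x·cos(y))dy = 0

Verify exactness: ∂M/∂y = ∂N/∂x ✓
Find F(x,y) such that ∂F/∂x = M, ∂F/∂y = N
Solution: 4x·sin(y) + 2x² = C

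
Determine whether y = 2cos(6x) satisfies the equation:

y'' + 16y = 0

Verification:
y'' = -72cos(6x)
y'' + 16y ≠ 0 (frequency mismatch: got 36 instead of 16)

No, it is not a solution.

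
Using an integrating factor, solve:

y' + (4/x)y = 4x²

Using integrating factor method:

General solution: y = (4/7)x^3 + Cx^(-4)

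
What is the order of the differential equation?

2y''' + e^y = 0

The order is 3 (highest derivative is of order 3).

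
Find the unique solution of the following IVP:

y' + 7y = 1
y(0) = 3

General solution: y = 1/7 + Ce^(-7x)
Applying y(0) = 3: C = 3 - 1/7 = 20/7
Particular solution: y = 1/7 + (20/7)e^(-7x)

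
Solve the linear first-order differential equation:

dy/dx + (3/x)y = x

Using integrating factor method:

General solution: y = (1/5)x^2 + Cx^(-3)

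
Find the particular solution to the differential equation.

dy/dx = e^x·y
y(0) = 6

General solution: y = Ce^(e^x)
Applying IC y(0) = 6:
Particular solution: y = 6e^(e^x - 1)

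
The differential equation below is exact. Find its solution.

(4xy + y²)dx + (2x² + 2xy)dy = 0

Verify exactness: ∂M/∂y = ∂N/∂x ✓
Find F(x,y) such that ∂F/∂x = M, ∂F/∂y = N
Solution: 2x²y + xy² = C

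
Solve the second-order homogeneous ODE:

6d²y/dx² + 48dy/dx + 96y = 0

Characteristic equation: 6r² + 48r + 96 = 0
Divide by 6: r² + 8r + 16 = 0
Factored: (r + 4)² = 0
Repeated root: r = -4
General solution: y = (C₁ + C₂x)e^(-4x)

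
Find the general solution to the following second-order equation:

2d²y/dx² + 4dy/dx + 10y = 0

Characteristic equation: 2r² + 4r + 10 = 0
Divide by 2: r² + 2r + 5 = 0
Roots: r = -1 ± 2i (complex conjugates)
General solution: y = e^(-x)(C₁cos(2x) + C₂sin(2x))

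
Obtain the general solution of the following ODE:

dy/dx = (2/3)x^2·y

Separating variables and integrating:
ln|y| = 2x^3/9 + C

General solution: y = Ce^(2x^3/9)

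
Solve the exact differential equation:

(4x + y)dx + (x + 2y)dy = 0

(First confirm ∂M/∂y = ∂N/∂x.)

Verify exactness: ∂M/∂y = ∂N/∂x ✓
Find F(x,y) such that ∂F/∂x = M, ∂F/∂y = N
Solution: 2x² + xy + y² = C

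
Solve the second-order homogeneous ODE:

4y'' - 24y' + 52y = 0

Characteristic equation: 4r² - 24r + 52 = 0
Divide by 4: r² - 6r + 13 = 0
Roots: r = 3 ± 2i (complex conjugates)
General solution: y = e^(3x)(C₁cos(2x) + C₂sin(2x))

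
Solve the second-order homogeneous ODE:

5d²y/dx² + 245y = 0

Characteristic equation: 5r² + 245 = 0
Divide by 5: r² + 49 = 0
Roots: r = ±7i (complex conjugates)
General solution: y = C₁cos(7x) + C₂sin(7x)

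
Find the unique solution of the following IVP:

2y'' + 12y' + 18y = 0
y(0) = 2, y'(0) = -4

General solution: y = (C₁ + C₂x)e^(-3x)
Repeated root r = -3
Applying ICs: C₁ = 2, C₂ = 2
Particular solution: y = (2 + 2x)e^(-3x)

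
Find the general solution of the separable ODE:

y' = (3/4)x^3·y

Separating variables and integrating:
ln|y| = 3x^4/16 + C

General solution: y = Ce^(3x^4/16)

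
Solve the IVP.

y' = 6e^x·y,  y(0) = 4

General solution: y = Ce^(6e^x)
Applying IC y(0) = 4:
Particular solution: y = 4e^(6(e^x - 1))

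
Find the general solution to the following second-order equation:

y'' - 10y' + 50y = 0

Characteristic equation: r² - 10r + 50 = 0
Roots: r = 5 ± 5i (complex conjugates)
General solution: y = e^(5x)(C₁cos(5x) + C₂sin(5x))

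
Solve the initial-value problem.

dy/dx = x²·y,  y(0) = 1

General solution: y = Ce^(x³/3)
Applying IC y(0) = 1:
Particular solution: y = e^(x³/3)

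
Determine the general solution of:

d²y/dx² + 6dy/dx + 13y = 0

Characteristic equation: r² + 6r + 13 = 0
Roots: r = -3 ± 2i (complex conjugates)
General solution: y = e^(-3x)(C₁cos(2x) + C₂sin(2x))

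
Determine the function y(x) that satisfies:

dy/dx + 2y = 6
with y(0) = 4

General solution: y = 3 + Ce^(-2x)
Applying y(0) = 4: C = 4 - 3 = 1
Particular solution: y = 3 + e^(-2x)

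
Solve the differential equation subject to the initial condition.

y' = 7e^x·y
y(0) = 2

General solution: y = Ce^(7e^x)
Applying IC y(0) = 2:
Particular solution: y = 2e^(7(e^x - 1))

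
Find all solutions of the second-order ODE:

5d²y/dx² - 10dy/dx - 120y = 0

Characteristic equation: 5r² - 10r - 120 = 0
Divide by 5: r² - 2r - 24 = 0
Roots: r = 6, -4 (distinct real)
General solution: y = C₁e^(6x) + C₂e^(-4x)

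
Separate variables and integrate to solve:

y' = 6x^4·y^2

Separating variables and integrating:
-1/y = 6x^5/5 + C

General solution: y^-1 = (-6/5)x^5 + C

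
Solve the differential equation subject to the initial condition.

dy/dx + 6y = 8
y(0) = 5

General solution: y = 4/3 + Ce^(-6x)
Applying y(0) = 5: C = 5 - 4/3 = 11/3
Particular solution: y = 4/3 + (11/3)e^(-6x)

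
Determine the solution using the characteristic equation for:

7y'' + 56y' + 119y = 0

Characteristic equation: 7r² + 56r + 119 = 0
Divide by 7: r² + 8r + 17 = 0
Roots: r = -4 ± i (complex conjugates)
General solution: y = e^(-4x)(C₁cos(x) + C₂sin(x))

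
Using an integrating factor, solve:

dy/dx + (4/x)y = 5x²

Using integrating factor method:

General solution: y = (5/7)x^3 + Cx^(-4)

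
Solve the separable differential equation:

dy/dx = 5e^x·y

Separating variables and integrating:
ln|y| = 5e^x + C

General solution: y = Ce^(5e^x)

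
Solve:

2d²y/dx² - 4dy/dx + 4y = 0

Characteristic equation: 2r² - 4r + 4 = 0
Divide by 2: r² - 2r + 2 = 0
Roots: r = 1 ± i (complex conjugates)
General solution: y = e^x(C₁cos(x) + C₂sin(x))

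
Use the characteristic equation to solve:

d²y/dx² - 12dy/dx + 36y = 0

Characteristic equation: r² - 12r + 36 = 0
Factored: (r - 6)² = 0
Repeated root: r = 6
General solution: y = (C₁ + C₂x)e^(6x)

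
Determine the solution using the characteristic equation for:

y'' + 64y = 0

Characteristic equation: r² + 64 = 0
Roots: r = ±8i (complex conjugates)
General solution: y = C₁cos(8x) + C₂sin(8x)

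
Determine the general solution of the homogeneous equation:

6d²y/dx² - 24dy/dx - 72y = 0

Characteristic equation: 6r² - 24r - 72 = 0
Divide by 6: r² - 4r - 12 = 0
Roots: r = 6, -2 (distinct real)
General solution: y = C₁e^(6x) + C₂e^(-2x)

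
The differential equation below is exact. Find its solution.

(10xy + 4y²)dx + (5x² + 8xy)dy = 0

Verify exactness: ∂M/∂y = ∂N/∂x ✓
Find F(x,y) such that ∂F/∂x = M, ∂F/∂y = N
Solution: 5x²y + 4xy² = C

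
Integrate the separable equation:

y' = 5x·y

Separating variables and integrating:
ln|y| = 5x^2/2 + C

General solution: y = Ce^(5x^2/2)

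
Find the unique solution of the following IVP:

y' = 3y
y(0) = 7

General solution: y = Ce^(3x)
Applying IC y(0) = 7:
Particular solution: y = 7e^(3x)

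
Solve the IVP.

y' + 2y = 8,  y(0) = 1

General solution: y = 4 + Ce^(-2x)
Applying y(0) = 1: C = 1 - 4 = -3
Particular solution: y = 4 - 3e^(-2x)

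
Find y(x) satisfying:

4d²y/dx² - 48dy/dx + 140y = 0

Characteristic equation: 4r² - 48r + 140 = 0
Divide by 4: r² - 12r + 35 = 0
Roots: r = 5, 7 (distinct real)
General solution: y = C₁e^(5x) + C₂e^(7x)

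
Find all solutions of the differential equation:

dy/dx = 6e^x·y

Separating variables and integrating:
ln|y| = 6e^x + C

General solution: y = Ce^(6e^x)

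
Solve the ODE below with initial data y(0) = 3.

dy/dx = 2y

General solution: y = Ce^(2x)
Applying IC y(0) = 3:
Particular solution: y = 3e^(2x)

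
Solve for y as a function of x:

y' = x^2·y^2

Separating variables and integrating:
-1/y = x^3/3 + C

General solution: y^-1 = (-1/3)x^3 + C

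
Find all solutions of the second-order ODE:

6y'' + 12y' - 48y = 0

Characteristic equation: 6r² + 12r - 48 = 0
Divide by 6: r² + 2r - 8 = 0
Roots: r = 2, -4 (distinct real)
General solution: y = C₁e^(2x) + C₂e^(-4x)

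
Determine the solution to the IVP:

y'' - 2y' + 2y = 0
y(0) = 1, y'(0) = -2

General solution: y = e^x(C₁cos(x) + C₂sin(x))
Complex roots r = 1 ± i
Applying ICs: C₁ = 1, C₂ = -3
Particular solution: y = e^x(cos(x) - 3sin(x))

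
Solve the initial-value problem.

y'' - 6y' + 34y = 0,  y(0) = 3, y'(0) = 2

General solution: y = e^(3x)(C₁cos(5x) + C₂sin(5x))
Complex roots r = 3 ± 5i
Applying ICs: C₁ = 3, C₂ = -7/5
Particular solution: y = e^(3x)(3cos(5x) - (7/5)sin(5x))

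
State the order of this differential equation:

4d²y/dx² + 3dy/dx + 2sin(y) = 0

The order is 2 (highest derivative is of order 2).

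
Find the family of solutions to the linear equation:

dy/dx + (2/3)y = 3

Using integrating factor method:

General solution: y = 9/2 + Ce^(-2x/3)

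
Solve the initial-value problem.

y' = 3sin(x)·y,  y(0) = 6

General solution: y = Ce^(-3cos(x))
Applying IC y(0) = 6:
Particular solution: y = 6e^(3(1-cos(x)))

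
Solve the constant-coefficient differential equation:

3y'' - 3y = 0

Characteristic equation: 3r² - 3 = 0
Divide by 3: r² - 1 = 0
Roots: r = 1, -1 (distinct real)
General solution: y = C₁e^x + C₂e^(-x)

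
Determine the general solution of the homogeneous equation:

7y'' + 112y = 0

Characteristic equation: 7r² + 112 = 0
Divide by 7: r² + 16 = 0
Roots: r = ±4i (complex conjugates)
General solution: y = C₁cos(4x) + C₂sin(4x)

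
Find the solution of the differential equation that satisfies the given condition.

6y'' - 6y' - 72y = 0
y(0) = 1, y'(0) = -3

General solution: y = C₁e^(4x) + C₂e^(-3x)
Applying ICs: C₁ = 0, C₂ = 1
Particular solution: y = e^(-3x)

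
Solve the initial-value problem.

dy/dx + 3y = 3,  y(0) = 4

General solution: y = 1 + Ce^(-3x)
Applying y(0) = 4: C = 4 - 1 = 3
Particular solution: y = 1 + 3e^(-3x)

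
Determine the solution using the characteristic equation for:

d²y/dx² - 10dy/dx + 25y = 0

Characteristic equation: r² - 10r + 25 = 0
Factored: (r - 5)² = 0
Repeated root: r = 5
General solution: y = (C₁ + C₂x)e^(5x)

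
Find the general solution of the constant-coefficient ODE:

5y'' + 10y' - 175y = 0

Characteristic equation: 5r² + 10r - 175 = 0
Divide by 5: r² + 2r - 35 = 0
Roots: r = 5, -7 (distinct real)
General solution: y = C₁e^(5x) + C₂e^(-7x)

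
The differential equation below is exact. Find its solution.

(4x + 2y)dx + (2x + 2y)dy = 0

Verify exactness: ∂M/∂y = ∂N/∂x ✓
Find F(x,y) such that ∂F/∂x = M, ∂F/∂y = N
Solution: 2x² + 2xy + y² = C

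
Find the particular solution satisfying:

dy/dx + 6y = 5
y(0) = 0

General solution: y = 5/6 + Ce^(-6x)
Applying y(0) = 0: C = 0 - 5/6 = -5/6
Particular solution: y = 5/6 - (5/6)e^(-6x)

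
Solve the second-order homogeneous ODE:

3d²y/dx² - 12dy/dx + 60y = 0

Characteristic equation: 3r² - 12r + 60 = 0
Divide by 3: r² - 4r + 20 = 0
Roots: r = 2 ± 4i (complex conjugates)
General solution: y = e^(2x)(C₁cos(4x) + C₂sin(4x))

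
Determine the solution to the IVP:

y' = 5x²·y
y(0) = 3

General solution: y = Ce^(5x³/3)
Applying IC y(0) = 3:
Particular solution: y = 3e^(5x³/3)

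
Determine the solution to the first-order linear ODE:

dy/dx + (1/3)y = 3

Using integrating factor method:

General solution: y = 9 + Ce^(-x/3)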